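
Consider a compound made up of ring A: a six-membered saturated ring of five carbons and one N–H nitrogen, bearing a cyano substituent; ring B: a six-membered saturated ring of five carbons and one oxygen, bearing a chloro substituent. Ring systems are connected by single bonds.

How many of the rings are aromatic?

Ring A has only sp³ atoms, so it is not fully conjugated — not aromatic (piperidine).
Ring B has only sp³ atoms, so it is not fully conjugated — not aromatic (tetrahydropyran).
No ring is aromatic. Total: 0.

0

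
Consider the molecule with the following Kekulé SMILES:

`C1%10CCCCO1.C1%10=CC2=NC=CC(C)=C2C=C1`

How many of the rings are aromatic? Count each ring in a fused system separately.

The SMILES encodes a six-membered saturated ring of five carbons and one oxygen; two fused six-membered rings, each with three alternating double bonds; one ring is all carbon and the other has one ring nitrogen.
The 6-membered ring with one oxygen has only sp³ atoms, so it is not fully conjugated — not aromatic (tetrahydropyran).
The fused 6/6-membered bicyclic (with one nitrogen) is a single π system with 10 sp² atoms and 10 π electrons from ring double bonds. 10 = 4(2)+2, so the system is aromatic and both rings count as aromatic (quinoline).
2 of the 3 rings are aromatic. Total: 2.

2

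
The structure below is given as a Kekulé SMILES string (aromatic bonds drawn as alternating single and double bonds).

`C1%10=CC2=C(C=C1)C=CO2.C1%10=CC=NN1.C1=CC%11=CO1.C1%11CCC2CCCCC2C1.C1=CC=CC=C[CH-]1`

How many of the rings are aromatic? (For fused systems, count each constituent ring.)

The SMILES encodes a six-membered carbon ring with three alternating C=C double bonds, fused to a five-membered ring containing one oxygen and two C=C double bonds; a five-membered ring with two adjacent nitrogens (one bearing H, one in a double bond) and two double bonds; a five-membered ring of four carbons and one oxygen, with two C=C double bonds; two fused six-membered saturated carbon rings; a seven-membered all-carbon ring bearing a negative charge on one carbon, with three C=C double bonds.
The fused 6/5-membered bicyclic (with one oxygen) is a single π system with 9 sp² atoms and 10 π electrons from ring double bonds plus a heteroatom lone pair. 10 = 4(2)+2, so the system is aromatic and both rings count as aromatic (benzofuran).
The 5-membered ring with two adjacent nitrogens (one N–H, one =N–) is planar and fully conjugated; 2 ring double bonds (4 π electrons) plus a heteroatom lone pair (2) give 6 π electrons. 6 = 4(1)+2, so it is aromatic (pyrazole).
The 5-membered ring with one oxygen has a continuous p-orbital overlap around the ring; 2 ring double bonds (4 π electrons) plus a heteroatom lone pair (2) give 6 π electrons. Since 6 = 4n+2 (n=1), it is aromatic (furan).
The 6-membered ring has only sp³ atoms, so it is not fully conjugated — not aromatic (cyclohexane ring).
The second 6-membered ring has only sp³ atoms, so it is not fully conjugated — not aromatic (cyclohexane ring).
The 7-membered ring has only sp² ring atoms; a planar conformation would have a fully conjugated π system of 8 electrons. But 8 = 4(2), which is 4n not 4n+2, so it is not aromatic (cycloheptatrienyl anion).
4 of the 7 rings are aromatic. Total: 4.

4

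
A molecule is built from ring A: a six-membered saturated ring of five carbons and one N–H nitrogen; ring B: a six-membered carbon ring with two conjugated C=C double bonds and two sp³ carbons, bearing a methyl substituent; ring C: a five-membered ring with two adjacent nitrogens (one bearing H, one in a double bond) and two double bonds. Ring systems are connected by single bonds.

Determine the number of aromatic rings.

Ring A has only sp³ atoms, so it is not fully conjugated — not aromatic (piperidine).
Ring B has two sp³ carbons, so it is not fully conjugated — not aromatic (1,3-cyclohexadiene).
Ring C is fully conjugated (every ring atom contributes a p orbital); 2 ring double bonds (4 π electrons) plus a heteroatom lone pair (2) give 6 π electrons. That satisfies 4n+2 with n=1, so ring C is aromatic (pyrazole).
Aromatic: C. Total: 1.

1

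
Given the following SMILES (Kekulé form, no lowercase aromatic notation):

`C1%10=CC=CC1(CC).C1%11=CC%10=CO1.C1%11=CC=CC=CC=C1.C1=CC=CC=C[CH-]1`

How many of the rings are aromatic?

1

The SMILES encodes a five-membered carbon ring with two conjugated C=C double bonds and one sp³ carbon; a five-membered ring of four carbons and one oxygen, with two C=C double bonds; an eight-membered carbon ring with four alternating C=C double bonds; a seven-membered all-carbon ring bearing a negative charge on one carbon, with three C=C double bonds.
The 5-membered ring has one sp³ carbon, so it is not fully conjugated — not aromatic (cyclopentadiene).
The 5-membered ring with one oxygen has a continuous p-orbital overlap around the ring; 2 ring double bonds (4 π electrons) plus a heteroatom lone pair (2) give 6 π electrons. Since 6 = 4n+2 (n=1), it is aromatic (furan).
The 8-membered ring has only sp² ring atoms; a planar conformation would have a fully conjugated π system of 8 electrons. But 8 = 4(2), which is 4n not 4n+2, so it is not aromatic (cyclooctatetraene) — cyclooctatetraene distorts into a non-planar tub to avoid antiaromaticity.
The 7-membered ring has only sp² ring atoms; a planar conformation would have a fully conjugated π system of 8 electrons. But 8 = 4(2), which is 4n not 4n+2, so it is not aromatic (cycloheptatrienyl anion).
1 of the 4 rings is aromatic. Total: 1.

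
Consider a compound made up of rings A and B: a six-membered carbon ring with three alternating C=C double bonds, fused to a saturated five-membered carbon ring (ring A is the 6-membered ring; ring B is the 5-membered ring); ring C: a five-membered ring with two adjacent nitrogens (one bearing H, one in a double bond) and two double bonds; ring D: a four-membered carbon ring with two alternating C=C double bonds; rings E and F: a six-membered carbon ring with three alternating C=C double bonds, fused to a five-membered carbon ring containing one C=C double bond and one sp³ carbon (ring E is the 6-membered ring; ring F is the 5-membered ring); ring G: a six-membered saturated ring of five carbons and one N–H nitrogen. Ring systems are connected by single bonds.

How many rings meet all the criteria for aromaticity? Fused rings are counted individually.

3

Ring A has a continuous p-orbital overlap around the ring; 3 ring double bonds give 6 π electrons. That satisfies 4n+2 with n=1, so ring A is aromatic (benzene ring).
Ring B has three sp³ carbons, so it is not fully conjugated — not aromatic (cyclopentane ring).
Ring C is planar and fully conjugated; 2 ring double bonds (4 π electrons) plus a heteroatom lone pair (2) give 6 π electrons. That satisfies 4n+2 with n=1, so ring C is aromatic (pyrazole).
Ring D has only sp² ring atoms; a planar conformation would have a fully conjugated π system of 4 electrons. But 4 = 4(1), which is 4n not 4n+2, so ring D is not aromatic (cyclobutadiene) — cyclobutadiene is antiaromatic and distorts to a rectangle.
Ring E has a continuous p-orbital overlap around the ring; 3 ring double bonds give 6 π electrons. Since 6 = 4n+2 (n=1), ring E is aromatic (benzene ring).
Ring F has one sp³ carbon, so it is not fully conjugated — not aromatic (cyclopentene ring).
Ring G has only sp³ atoms, so it is not fully conjugated — not aromatic (piperidine).
Aromatic: A, C, E. Total: 3.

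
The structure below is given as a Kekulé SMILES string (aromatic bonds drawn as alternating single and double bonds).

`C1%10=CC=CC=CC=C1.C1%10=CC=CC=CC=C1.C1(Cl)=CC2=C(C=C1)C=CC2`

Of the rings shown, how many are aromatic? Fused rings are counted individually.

1

The SMILES encodes an eight-membered carbon ring with four alternating C=C double bonds; an eight-membered carbon ring with four alternating C=C double bonds; a six-membered carbon ring with three alternating C=C double bonds, fused to a five-membered carbon ring containing one C=C double bond and one sp³ carbon.
The 8-membered ring has only sp² ring atoms; a planar conformation would have a fully conjugated π system of 8 electrons. But 8 = 4(2), which is 4n not 4n+2, so it is not aromatic (cyclooctatetraene) — cyclooctatetraene distorts into a non-planar tub to avoid antiaromaticity.
The second 8-membered ring has only sp² ring atoms; a planar conformation would have a fully conjugated π system of 8 electrons. But 8 = 4(2), which is 4n not 4n+2, so it is not aromatic (cyclooctatetraene) — cyclooctatetraene distorts into a non-planar tub to avoid antiaromaticity.
The 6-membered ring has a continuous p-orbital overlap around the ring; 3 ring double bonds give 6 π electrons. 6 = 4(1)+2, so it is aromatic (benzene ring).
The 5-membered ring has one sp³ carbon, so it is not fully conjugated — not aromatic (cyclopentene ring).
1 of the 4 rings is aromatic. Total: 1.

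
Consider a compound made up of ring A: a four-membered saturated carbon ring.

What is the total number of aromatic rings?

0

Ring A has only sp³ atoms, so it is not fully conjugated — not aromatic (cyclobutane).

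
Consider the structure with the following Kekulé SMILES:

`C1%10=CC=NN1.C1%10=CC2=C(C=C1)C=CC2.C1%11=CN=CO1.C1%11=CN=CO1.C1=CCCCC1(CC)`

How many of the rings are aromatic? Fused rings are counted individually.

The SMILES encodes a five-membered ring with two adjacent nitrogens (one bearing H, one in a double bond) and two double bonds; a six-membered carbon ring with three alternating C=C double bonds, fused to a five-membered carbon ring containing one C=C double bond and one sp³ carbon; a five-membered ring with an oxygen at position 1 and a nitrogen at position 3 (in a C=N bond), with two double bonds; a five-membered ring with an oxygen at position 1 and a nitrogen at position 3 (in a C=N bond), with two double bonds; a six-membered carbon ring with one C=C double bond.
The 5-membered ring with two adjacent nitrogens (one N–H, one =N–) is fully conjugated (every ring atom contributes a p orbital); 2 ring double bonds (4 π electrons) plus a heteroatom lone pair (2) give 6 π electrons. That satisfies 4n+2 with n=1, so it is aromatic (pyrazole).
The 6-membered ring is fully conjugated (every ring atom contributes a p orbital); 3 ring double bonds give 6 π electrons. That satisfies 4n+2 with n=1, so it is aromatic (benzene ring).
The 5-membered ring has one sp³ carbon, so it is not fully conjugated — not aromatic (cyclopentene ring).
The 5-membered ring with one oxygen and one =N– has a continuous p-orbital overlap around the ring; 2 ring double bonds (4 π electrons) plus a heteroatom lone pair (2) give 6 π electrons. Since 6 = 4n+2 (n=1), it is aromatic (oxazole).
The second 5-membered ring with one oxygen and one =N– is planar and fully conjugated; 2 ring double bonds (4 π electrons) plus a heteroatom lone pair (2) give 6 π electrons. 6 = 4(1)+2, so it is aromatic (oxazole).
The second 6-membered ring has four sp³ carbons, so it is not fully conjugated — not aromatic (cyclohexene).
4 of the 6 rings are aromatic. Total: 4.

4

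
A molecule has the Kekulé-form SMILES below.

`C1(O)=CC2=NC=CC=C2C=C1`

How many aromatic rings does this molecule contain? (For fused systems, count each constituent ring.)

2

The SMILES encodes two fused six-membered rings, each with three alternating double bonds; one ring is all carbon and the other has one ring nitrogen.
The fused 6/6-membered bicyclic (with one nitrogen) is a single π system with 10 sp² atoms and 10 π electrons from ring double bonds. 10 = 4(2)+2, so the system is aromatic and both rings count as aromatic (quinoline).
2 of the 2 rings are aromatic. Total: 2.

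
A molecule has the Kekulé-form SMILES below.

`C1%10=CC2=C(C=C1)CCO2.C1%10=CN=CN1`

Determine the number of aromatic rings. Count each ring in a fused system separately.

The SMILES encodes a six-membered carbon ring with three alternating C=C double bonds, fused to a five-membered ring containing one oxygen and two sp³ carbons; a five-membered ring with nitrogens at positions 1 and 3 (one bearing H, one in a C=N bond) and two double bonds.
The 6-membered ring has a continuous p-orbital overlap around the ring; 3 ring double bonds give 6 π electrons. That satisfies 4n+2 with n=1, so it is aromatic (benzene ring).
The 5-membered ring with one oxygen has two sp³ carbons, so it is not fully conjugated — not aromatic (oxolane ring).
The 5-membered ring with two nitrogens (one N–H, one =N–) is fully conjugated (every ring atom contributes a p orbital); 2 ring double bonds (4 π electrons) plus a heteroatom lone pair (2) give 6 π electrons. Since 6 = 4n+2 (n=1), it is aromatic (imidazole).
2 of the 3 rings are aromatic. Total: 2.

2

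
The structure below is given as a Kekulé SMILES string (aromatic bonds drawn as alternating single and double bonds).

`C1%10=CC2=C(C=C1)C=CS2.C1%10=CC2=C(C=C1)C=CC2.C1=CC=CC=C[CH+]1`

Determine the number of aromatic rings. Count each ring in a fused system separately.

4

The SMILES encodes a six-membered carbon ring with three alternating C=C double bonds, fused to a five-membered ring containing one sulfur and two C=C double bonds; a six-membered carbon ring with three alternating C=C double bonds, fused to a five-membered carbon ring containing one C=C double bond and one sp³ carbon; a seven-membered all-carbon ring bearing a positive charge on one carbon, with three C=C double bonds.
The fused 6/5-membered bicyclic (with one sulfur) is a single π system with 9 sp² atoms and 10 π electrons from ring double bonds plus a heteroatom lone pair. 10 = 4(2)+2, so the system is aromatic and both rings count as aromatic (benzothiophene).
The 6-membered ring has a continuous p-orbital overlap around the ring; 3 ring double bonds give 6 π electrons. Since 6 = 4n+2 (n=1), it is aromatic (benzene ring).
The 5-membered ring has one sp³ carbon, so it is not fully conjugated — not aromatic (cyclopentene ring).
The 7-membered ring is fully conjugated (every ring atom contributes a p orbital); 3 ring double bonds (6 π electrons) plus the carbocation's empty p orbital (0, but keeps the ring conjugated) give 6 π electrons. Since 6 = 4n+2 (n=1), it is aromatic (tropylium cation).
4 of the 5 rings are aromatic. Total: 4.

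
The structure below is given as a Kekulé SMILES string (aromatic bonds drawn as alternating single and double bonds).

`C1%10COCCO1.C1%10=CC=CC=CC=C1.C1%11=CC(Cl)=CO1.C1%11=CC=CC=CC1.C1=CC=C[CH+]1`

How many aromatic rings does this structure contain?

1

The SMILES encodes a six-membered saturated ring with oxygens at positions 1 and 4; an eight-membered carbon ring with four alternating C=C double bonds; a five-membered ring of four carbons and one oxygen, with two C=C double bonds; a seven-membered carbon ring with three C=C double bonds and one sp³ carbon; a five-membered all-carbon ring bearing a positive charge on one carbon, with two C=C double bonds.
The 6-membered ring with two oxygens (1,4) has only sp³ atoms, so it is not fully conjugated — not aromatic (1,4-dioxane).
The 8-membered ring has only sp² ring atoms; a planar conformation would have a fully conjugated π system of 8 electrons. But 8 = 4(2), which is 4n not 4n+2, so it is not aromatic (cyclooctatetraene) — cyclooctatetraene distorts into a non-planar tub to avoid antiaromaticity.
The 5-membered ring with one oxygen has a continuous p-orbital overlap around the ring; 2 ring double bonds (4 π electrons) plus a heteroatom lone pair (2) give 6 π electrons. That satisfies 4n+2 with n=1, so it is aromatic (furan).
The 7-membered ring has one sp³ carbon, so it is not fully conjugated — not aromatic (cycloheptatriene).
The 5-membered ring has only sp² ring atoms; a planar conformation would have a fully conjugated π system of 4 electrons. But 4 = 4(1), which is 4n not 4n+2, so it is not aromatic (cyclopentadienyl cation).
1 of the 5 rings is aromatic. Total: 1.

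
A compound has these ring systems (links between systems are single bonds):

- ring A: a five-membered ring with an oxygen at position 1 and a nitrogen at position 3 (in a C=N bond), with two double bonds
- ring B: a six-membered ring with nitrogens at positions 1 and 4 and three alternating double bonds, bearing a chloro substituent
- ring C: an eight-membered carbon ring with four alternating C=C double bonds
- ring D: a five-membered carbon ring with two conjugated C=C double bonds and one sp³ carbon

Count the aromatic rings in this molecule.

2

Ring A has a continuous p-orbital overlap around the ring; 2 ring double bonds (4 π electrons) plus a heteroatom lone pair (2) give 6 π electrons. Since 6 = 4n+2 (n=1), ring A is aromatic (oxazole).
Ring B has a continuous p-orbital overlap around the ring; 3 ring double bonds give 6 π electrons. That satisfies 4n+2 with n=1, so ring B is aromatic (pyrazine).
Ring C has only sp² ring atoms; a planar conformation would have a fully conjugated π system of 8 electrons. But 8 = 4(2), which is 4n not 4n+2, so ring C is not aromatic (cyclooctatetraene) — cyclooctatetraene distorts into a non-planar tub to avoid antiaromaticity.
Ring D has one sp³ carbon, so it is not fully conjugated — not aromatic (cyclopentadiene).
Aromatic: A, B. Total: 2.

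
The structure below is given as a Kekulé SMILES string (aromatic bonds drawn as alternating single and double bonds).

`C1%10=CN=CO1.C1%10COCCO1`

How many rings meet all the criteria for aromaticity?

1

The SMILES encodes a five-membered ring with an oxygen at position 1 and a nitrogen at position 3 (in a C=N bond), with two double bonds; a six-membered saturated ring with oxygens at positions 1 and 4.
The 5-membered ring with one oxygen and one =N– has a continuous p-orbital overlap around the ring; 2 ring double bonds (4 π electrons) plus a heteroatom lone pair (2) give 6 π electrons. That satisfies 4n+2 with n=1, so it is aromatic (oxazole).
The 6-membered ring with two oxygens (1,4) has only sp³ atoms, so it is not fully conjugated — not aromatic (1,4-dioxane).
1 of the 2 rings is aromatic. Total: 1.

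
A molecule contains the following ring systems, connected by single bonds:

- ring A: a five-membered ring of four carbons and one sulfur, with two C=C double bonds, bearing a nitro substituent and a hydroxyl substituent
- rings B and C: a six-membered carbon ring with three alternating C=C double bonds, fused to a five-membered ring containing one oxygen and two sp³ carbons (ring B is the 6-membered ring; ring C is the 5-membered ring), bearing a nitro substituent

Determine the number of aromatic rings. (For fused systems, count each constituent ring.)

2

Ring A has a continuous p-orbital overlap around the ring; 2 ring double bonds (4 π electrons) plus a heteroatom lone pair (2) give 6 π electrons. Since 6 = 4n+2 (n=1), ring A is aromatic (thiophene).
Ring B is planar and fully conjugated; 3 ring double bonds give 6 π electrons. Since 6 = 4n+2 (n=1), ring B is aromatic (benzene ring).
Ring C has two sp³ carbons, so it is not fully conjugated — not aromatic (oxolane ring).
Aromatic: A, B. Total: 2.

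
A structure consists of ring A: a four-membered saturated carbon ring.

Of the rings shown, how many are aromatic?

Ring A has only sp³ atoms, so it is not fully conjugated — not aromatic (cyclobutane).

0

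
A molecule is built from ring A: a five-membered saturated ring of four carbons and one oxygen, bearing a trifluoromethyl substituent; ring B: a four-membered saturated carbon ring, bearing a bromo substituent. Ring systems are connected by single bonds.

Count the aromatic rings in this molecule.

0

Ring A has only sp³ atoms, so it is not fully conjugated — not aromatic (tetrahydrofuran).
Ring B has only sp³ atoms, so it is not fully conjugated — not aromatic (cyclobutane).
No ring is aromatic. Total: 0.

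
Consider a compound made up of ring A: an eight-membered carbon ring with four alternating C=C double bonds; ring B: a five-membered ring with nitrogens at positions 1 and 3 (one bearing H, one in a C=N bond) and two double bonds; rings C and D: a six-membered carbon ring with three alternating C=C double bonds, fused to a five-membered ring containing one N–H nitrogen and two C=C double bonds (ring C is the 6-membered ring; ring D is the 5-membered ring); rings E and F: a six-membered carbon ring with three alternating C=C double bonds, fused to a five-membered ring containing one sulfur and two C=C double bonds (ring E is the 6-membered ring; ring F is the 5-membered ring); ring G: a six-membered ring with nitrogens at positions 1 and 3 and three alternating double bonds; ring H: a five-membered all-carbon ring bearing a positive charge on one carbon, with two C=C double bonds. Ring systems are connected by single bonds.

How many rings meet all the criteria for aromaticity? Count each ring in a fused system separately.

Ring A has only sp² ring atoms; a planar conformation would have a fully conjugated π system of 8 electrons. But 8 = 4(2), which is 4n not 4n+2, so ring A is not aromatic (cyclooctatetraene) — cyclooctatetraene distorts into a non-planar tub to avoid antiaromaticity.
Ring B is planar and fully conjugated; 2 ring double bonds (4 π electrons) plus a heteroatom lone pair (2) give 6 π electrons. That satisfies 4n+2 with n=1, so ring B is aromatic (imidazole).
Rings C and D form a fused bicyclic system (with one N–H) with 9 sp² atoms and 10 π electrons from ring double bonds plus a heteroatom lone pair. 10 = 4(2)+2, so the system is aromatic and both rings count as aromatic (indole).
Rings E and F form a fused bicyclic system (with one sulfur) with 9 sp² atoms and 10 π electrons from ring double bonds plus a heteroatom lone pair. 10 = 4(2)+2, so the system is aromatic and both rings count as aromatic (benzothiophene).
Ring G is fully conjugated (every ring atom contributes a p orbital); 3 ring double bonds give 6 π electrons. 6 = 4(1)+2, so ring G is aromatic (pyrimidine).
Ring H has only sp² ring atoms; a planar conformation would have a fully conjugated π system of 4 electrons. But 4 = 4(1), which is 4n not 4n+2, so ring H is not aromatic (cyclopentadienyl cation).
Aromatic: B, C, D, E, F, G. Total: 6.

6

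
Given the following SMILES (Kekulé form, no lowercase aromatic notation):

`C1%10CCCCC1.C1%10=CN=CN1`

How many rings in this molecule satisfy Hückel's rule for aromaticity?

1

The SMILES encodes a six-membered saturated carbon ring; a five-membered ring with nitrogens at positions 1 and 3 (one bearing H, one in a C=N bond) and two double bonds.
The 6-membered ring has only sp³ atoms, so it is not fully conjugated — not aromatic (cyclohexane).
The 5-membered ring with two nitrogens (one N–H, one =N–) is planar and fully conjugated; 2 ring double bonds (4 π electrons) plus a heteroatom lone pair (2) give 6 π electrons. That satisfies 4n+2 with n=1, so it is aromatic (imidazole).
1 of the 2 rings is aromatic. Total: 1.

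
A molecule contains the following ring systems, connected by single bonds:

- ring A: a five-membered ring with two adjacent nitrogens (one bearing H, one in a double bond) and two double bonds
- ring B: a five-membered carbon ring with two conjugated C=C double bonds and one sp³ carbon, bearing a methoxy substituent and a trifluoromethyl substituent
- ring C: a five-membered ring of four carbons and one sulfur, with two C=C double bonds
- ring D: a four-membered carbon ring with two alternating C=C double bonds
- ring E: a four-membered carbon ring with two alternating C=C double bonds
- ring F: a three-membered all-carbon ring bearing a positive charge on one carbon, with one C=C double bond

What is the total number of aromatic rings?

Ring A is fully conjugated (every ring atom contributes a p orbital); 2 ring double bonds (4 π electrons) plus a heteroatom lone pair (2) give 6 π electrons. That satisfies 4n+2 with n=1, so ring A is aromatic (pyrazole).
Ring B has one sp³ carbon, so it is not fully conjugated — not aromatic (cyclopentadiene).
Ring C is fully conjugated (every ring atom contributes a p orbital); 2 ring double bonds (4 π electrons) plus a heteroatom lone pair (2) give 6 π electrons. That satisfies 4n+2 with n=1, so ring C is aromatic (thiophene).
Ring D has only sp² ring atoms; a planar conformation would have a fully conjugated π system of 4 electrons. But 4 = 4(1), which is 4n not 4n+2, so ring D is not aromatic (cyclobutadiene) — cyclobutadiene is antiaromatic and distorts to a rectangle.
Ring E has only sp² ring atoms; a planar conformation would have a fully conjugated π system of 4 electrons. But 4 = 4(1), which is 4n not 4n+2, so ring E is not aromatic (cyclobutadiene) — cyclobutadiene is antiaromatic and distorts to a rectangle.
Ring F is planar and fully conjugated; 1 ring double bond (2 π electrons) plus the carbocation's empty p orbital (0, but keeps the ring conjugated) give 2 π electrons. Since 2 = 4n+2 (n=0), ring F is aromatic (cyclopropenyl cation).
Aromatic: A, C, F. Total: 3.

3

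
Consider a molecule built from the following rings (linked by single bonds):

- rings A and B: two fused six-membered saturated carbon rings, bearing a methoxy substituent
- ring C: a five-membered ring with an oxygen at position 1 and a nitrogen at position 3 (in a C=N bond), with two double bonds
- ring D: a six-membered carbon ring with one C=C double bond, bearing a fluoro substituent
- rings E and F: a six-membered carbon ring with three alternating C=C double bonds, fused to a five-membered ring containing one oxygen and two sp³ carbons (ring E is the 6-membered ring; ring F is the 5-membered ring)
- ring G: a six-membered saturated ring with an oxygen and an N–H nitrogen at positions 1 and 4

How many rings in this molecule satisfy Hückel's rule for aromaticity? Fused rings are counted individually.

Ring A has only sp³ atoms, so it is not fully conjugated — not aromatic (cyclohexane ring).
Ring B has only sp³ atoms, so it is not fully conjugated — not aromatic (cyclohexane ring).
Ring C is fully conjugated (every ring atom contributes a p orbital); 2 ring double bonds (4 π electrons) plus a heteroatom lone pair (2) give 6 π electrons. That satisfies 4n+2 with n=1, so ring C is aromatic (oxazole).
Ring D has four sp³ carbons, so it is not fully conjugated — not aromatic (cyclohexene).
Ring E is planar and fully conjugated; 3 ring double bonds give 6 π electrons. That satisfies 4n+2 with n=1, so ring E is aromatic (benzene ring).
Ring F has two sp³ carbons, so it is not fully conjugated — not aromatic (oxolane ring).
Ring G has only sp³ atoms, so it is not fully conjugated — not aromatic (morpholine).
Aromatic: C, E. Total: 2.

2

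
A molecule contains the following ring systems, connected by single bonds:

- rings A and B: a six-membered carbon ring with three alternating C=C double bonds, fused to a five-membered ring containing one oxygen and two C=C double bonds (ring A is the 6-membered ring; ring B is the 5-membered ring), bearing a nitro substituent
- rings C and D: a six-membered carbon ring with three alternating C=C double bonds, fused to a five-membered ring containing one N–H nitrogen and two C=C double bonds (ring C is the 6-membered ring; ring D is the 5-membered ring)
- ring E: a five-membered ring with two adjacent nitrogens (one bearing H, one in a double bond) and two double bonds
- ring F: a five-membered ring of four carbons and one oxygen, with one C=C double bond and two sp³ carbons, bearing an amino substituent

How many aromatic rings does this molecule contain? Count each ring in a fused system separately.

Rings A and B form a fused bicyclic system (with one oxygen) with 9 sp² atoms and 10 π electrons from ring double bonds plus a heteroatom lone pair. 10 = 4(2)+2, so the system is aromatic and both rings count as aromatic (benzofuran).
Rings C and D form a fused bicyclic system (with one N–H) with 9 sp² atoms and 10 π electrons from ring double bonds plus a heteroatom lone pair. 10 = 4(2)+2, so the system is aromatic and both rings count as aromatic (indole).
Ring E has a continuous p-orbital overlap around the ring; 2 ring double bonds (4 π electrons) plus a heteroatom lone pair (2) give 6 π electrons. 6 = 4(1)+2, so ring E is aromatic (pyrazole).
Ring F has two sp³ carbons, so it is not fully conjugated — not aromatic (2,3-dihydrofuran).
Aromatic: A, B, C, D, E. Total: 5.

5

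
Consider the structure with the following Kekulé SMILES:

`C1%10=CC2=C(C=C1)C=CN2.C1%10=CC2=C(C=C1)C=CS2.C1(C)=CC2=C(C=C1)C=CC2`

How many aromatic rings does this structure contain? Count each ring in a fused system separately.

5

The SMILES encodes a six-membered carbon ring with three alternating C=C double bonds, fused to a five-membered ring containing one N–H nitrogen and two C=C double bonds; a six-membered carbon ring with three alternating C=C double bonds, fused to a five-membered ring containing one sulfur and two C=C double bonds; a six-membered carbon ring with three alternating C=C double bonds, fused to a five-membered carbon ring containing one C=C double bond and one sp³ carbon.
The fused 6/5-membered bicyclic (with one N–H) is a single π system with 9 sp² atoms and 10 π electrons from ring double bonds plus a heteroatom lone pair. 10 = 4(2)+2, so the system is aromatic and both rings count as aromatic (indole).
The fused 6/5-membered bicyclic (with one sulfur) is a single π system with 9 sp² atoms and 10 π electrons from ring double bonds plus a heteroatom lone pair. 10 = 4(2)+2, so the system is aromatic and both rings count as aromatic (benzothiophene).
The 6-membered ring is planar and fully conjugated; 3 ring double bonds give 6 π electrons. 6 = 4(1)+2, so it is aromatic (benzene ring).
The 5-membered ring has one sp³ carbon, so it is not fully conjugated — not aromatic (cyclopentene ring).
5 of the 6 rings are aromatic. Total: 5.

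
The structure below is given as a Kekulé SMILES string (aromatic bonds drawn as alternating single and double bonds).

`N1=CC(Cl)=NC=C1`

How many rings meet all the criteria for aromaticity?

The SMILES encodes a six-membered ring with nitrogens at positions 1 and 4 and three alternating double bonds.
The 6-membered ring with two nitrogens (1,4) is fully conjugated (every ring atom contributes a p orbital); 3 ring double bonds give 6 π electrons. 6 = 4(1)+2, so it is aromatic (pyrazine).

1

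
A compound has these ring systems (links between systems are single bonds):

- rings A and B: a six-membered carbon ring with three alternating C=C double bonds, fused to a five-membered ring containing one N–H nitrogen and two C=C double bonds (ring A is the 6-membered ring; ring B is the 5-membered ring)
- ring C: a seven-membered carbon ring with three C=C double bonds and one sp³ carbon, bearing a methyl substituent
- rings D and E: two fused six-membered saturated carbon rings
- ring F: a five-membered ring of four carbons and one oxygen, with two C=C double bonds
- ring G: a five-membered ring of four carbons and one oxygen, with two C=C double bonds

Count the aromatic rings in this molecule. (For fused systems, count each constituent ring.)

4

Rings A and B form a fused bicyclic system (with one N–H) with 9 sp² atoms and 10 π electrons from ring double bonds plus a heteroatom lone pair. 10 = 4(2)+2, so the system is aromatic and both rings count as aromatic (indole).
Ring C has one sp³ carbon, so it is not fully conjugated — not aromatic (cycloheptatriene).
Ring D has only sp³ atoms, so it is not fully conjugated — not aromatic (cyclohexane ring).
Ring E has only sp³ atoms, so it is not fully conjugated — not aromatic (cyclohexane ring).
Ring F is planar and fully conjugated; 2 ring double bonds (4 π electrons) plus a heteroatom lone pair (2) give 6 π electrons. 6 = 4(1)+2, so ring F is aromatic (furan).
Ring G has a continuous p-orbital overlap around the ring; 2 ring double bonds (4 π electrons) plus a heteroatom lone pair (2) give 6 π electrons. Since 6 = 4n+2 (n=1), ring G is aromatic (furan).
Aromatic: A, B, F, G. Total: 4.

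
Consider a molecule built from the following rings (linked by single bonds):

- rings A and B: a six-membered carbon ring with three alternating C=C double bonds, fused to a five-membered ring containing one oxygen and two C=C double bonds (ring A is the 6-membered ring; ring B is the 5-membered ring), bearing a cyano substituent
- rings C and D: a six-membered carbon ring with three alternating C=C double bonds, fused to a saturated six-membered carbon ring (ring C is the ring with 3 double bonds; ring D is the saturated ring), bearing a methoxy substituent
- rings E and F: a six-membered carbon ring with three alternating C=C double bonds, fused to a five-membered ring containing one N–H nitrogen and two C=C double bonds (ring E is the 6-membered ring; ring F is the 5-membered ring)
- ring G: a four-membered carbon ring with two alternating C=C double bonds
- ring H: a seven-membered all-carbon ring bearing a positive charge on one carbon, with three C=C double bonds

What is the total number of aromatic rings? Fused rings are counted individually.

6

Rings A and B form a fused bicyclic system (with one oxygen) with 9 sp² atoms and 10 π electrons from ring double bonds plus a heteroatom lone pair. 10 = 4(2)+2, so the system is aromatic and both rings count as aromatic (benzofuran).
Ring C has a continuous p-orbital overlap around the ring; 3 ring double bonds give 6 π electrons. That satisfies 4n+2 with n=1, so ring C is aromatic (benzene ring).
Ring D has four sp³ carbons, so it is not fully conjugated — not aromatic (cyclohexane ring).
Rings E and F form a fused bicyclic system (with one N–H) with 9 sp² atoms and 10 π electrons from ring double bonds plus a heteroatom lone pair. 10 = 4(2)+2, so the system is aromatic and both rings count as aromatic (indole).
Ring G has only sp² ring atoms; a planar conformation would have a fully conjugated π system of 4 electrons. But 4 = 4(1), which is 4n not 4n+2, so ring G is not aromatic (cyclobutadiene) — cyclobutadiene is antiaromatic and distorts to a rectangle.
Ring H has a continuous p-orbital overlap around the ring; 3 ring double bonds (6 π electrons) plus the carbocation's empty p orbital (0, but keeps the ring conjugated) give 6 π electrons. 6 = 4(1)+2, so ring H is aromatic (tropylium cation).
Aromatic: A, B, C, E, F, H. Total: 6.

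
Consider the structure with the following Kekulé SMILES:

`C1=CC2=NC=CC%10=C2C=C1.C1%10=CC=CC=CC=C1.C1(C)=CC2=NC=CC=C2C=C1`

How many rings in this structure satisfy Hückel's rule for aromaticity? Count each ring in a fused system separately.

4

The SMILES encodes two fused six-membered rings, each with three alternating double bonds; one ring is all carbon and the other has one ring nitrogen; an eight-membered carbon ring with four alternating C=C double bonds; two fused six-membered rings, each with three alternating double bonds; one ring is all carbon and the other has one ring nitrogen.
The fused 6/6-membered bicyclic (with one nitrogen) is a single π system with 10 sp² atoms and 10 π electrons from ring double bonds. 10 = 4(2)+2, so the system is aromatic and both rings count as aromatic (quinoline).
The 8-membered ring has only sp² ring atoms; a planar conformation would have a fully conjugated π system of 8 electrons. But 8 = 4(2), which is 4n not 4n+2, so it is not aromatic (cyclooctatetraene) — cyclooctatetraene distorts into a non-planar tub to avoid antiaromaticity.
The fused 6/6-membered bicyclic (with one nitrogen) is a single π system with 10 sp² atoms and 10 π electrons from ring double bonds. 10 = 4(2)+2, so the system is aromatic and both rings count as aromatic (quinoline).
4 of the 5 rings are aromatic. Total: 4.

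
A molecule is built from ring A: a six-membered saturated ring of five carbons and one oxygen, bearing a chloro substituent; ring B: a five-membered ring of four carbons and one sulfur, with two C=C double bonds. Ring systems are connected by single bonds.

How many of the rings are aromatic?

Ring A has only sp³ atoms, so it is not fully conjugated — not aromatic (tetrahydropyran).
Ring B has a continuous p-orbital overlap around the ring; 2 ring double bonds (4 π electrons) plus a heteroatom lone pair (2) give 6 π electrons. That satisfies 4n+2 with n=1, so ring B is aromatic (thiophene).
Aromatic: B. Total: 1.

1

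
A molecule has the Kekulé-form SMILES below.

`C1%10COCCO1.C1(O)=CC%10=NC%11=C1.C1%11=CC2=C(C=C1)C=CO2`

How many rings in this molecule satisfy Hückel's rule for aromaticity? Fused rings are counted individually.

3

The SMILES encodes a six-membered saturated ring with oxygens at positions 1 and 4; a six-membered ring of five carbons and one nitrogen with three alternating double bonds; a six-membered carbon ring with three alternating C=C double bonds, fused to a five-membered ring containing one oxygen and two C=C double bonds.
The 6-membered ring with two oxygens (1,4) has only sp³ atoms, so it is not fully conjugated — not aromatic (1,4-dioxane).
The 6-membered ring with one nitrogen has a continuous p-orbital overlap around the ring; 3 ring double bonds give 6 π electrons. That satisfies 4n+2 with n=1, so it is aromatic (pyridine).
The fused 6/5-membered bicyclic (with one oxygen) is a single π system with 9 sp² atoms and 10 π electrons from ring double bonds plus a heteroatom lone pair. 10 = 4(2)+2, so the system is aromatic and both rings count as aromatic (benzofuran).
3 of the 4 rings are aromatic. Total: 3.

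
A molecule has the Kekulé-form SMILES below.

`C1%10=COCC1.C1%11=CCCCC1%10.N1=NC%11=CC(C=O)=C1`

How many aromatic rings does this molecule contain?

1

The SMILES encodes a five-membered ring of four carbons and one oxygen, with one C=C double bond and two sp³ carbons; a six-membered carbon ring with one C=C double bond; a six-membered ring with two adjacent nitrogens and three alternating double bonds.
The 5-membered ring with one oxygen has two sp³ carbons, so it is not fully conjugated — not aromatic (2,3-dihydrofuran).
The 6-membered ring has four sp³ carbons, so it is not fully conjugated — not aromatic (cyclohexene).
The 6-membered ring with two nitrogens (1,2) is planar and fully conjugated; 3 ring double bonds give 6 π electrons. 6 = 4(1)+2, so it is aromatic (pyridazine).
1 of the 3 rings is aromatic. Total: 1.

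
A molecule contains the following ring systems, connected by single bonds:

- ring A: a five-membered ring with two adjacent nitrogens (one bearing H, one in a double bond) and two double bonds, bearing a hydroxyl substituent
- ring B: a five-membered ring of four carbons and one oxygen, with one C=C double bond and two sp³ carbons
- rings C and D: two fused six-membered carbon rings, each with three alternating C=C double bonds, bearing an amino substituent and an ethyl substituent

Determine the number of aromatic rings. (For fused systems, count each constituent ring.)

Ring A is fully conjugated (every ring atom contributes a p orbital); 2 ring double bonds (4 π electrons) plus a heteroatom lone pair (2) give 6 π electrons. That satisfies 4n+2 with n=1, so ring A is aromatic (pyrazole).
Ring B has two sp³ carbons, so it is not fully conjugated — not aromatic (2,3-dihydrofuran).
Rings C and D form a fused bicyclic system with 10 sp² atoms and 10 π electrons from ring double bonds. 10 = 4(2)+2, so the system is aromatic and both rings count as aromatic (naphthalene).
Aromatic: A, C, D. Total: 3.

3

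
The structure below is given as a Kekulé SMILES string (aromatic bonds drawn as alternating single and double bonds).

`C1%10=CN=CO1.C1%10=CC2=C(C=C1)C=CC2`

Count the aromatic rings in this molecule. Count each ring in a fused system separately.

2

The SMILES encodes a five-membered ring with an oxygen at position 1 and a nitrogen at position 3 (in a C=N bond), with two double bonds; a six-membered carbon ring with three alternating C=C double bonds, fused to a five-membered carbon ring containing one C=C double bond and one sp³ carbon.
The 5-membered ring with one oxygen and one =N– has a continuous p-orbital overlap around the ring; 2 ring double bonds (4 π electrons) plus a heteroatom lone pair (2) give 6 π electrons. 6 = 4(1)+2, so it is aromatic (oxazole).
The 6-membered ring is fully conjugated (every ring atom contributes a p orbital); 3 ring double bonds give 6 π electrons. 6 = 4(1)+2, so it is aromatic (benzene ring).
The 5-membered ring has one sp³ carbon, so it is not fully conjugated — not aromatic (cyclopentene ring).
2 of the 3 rings are aromatic. Total: 2.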